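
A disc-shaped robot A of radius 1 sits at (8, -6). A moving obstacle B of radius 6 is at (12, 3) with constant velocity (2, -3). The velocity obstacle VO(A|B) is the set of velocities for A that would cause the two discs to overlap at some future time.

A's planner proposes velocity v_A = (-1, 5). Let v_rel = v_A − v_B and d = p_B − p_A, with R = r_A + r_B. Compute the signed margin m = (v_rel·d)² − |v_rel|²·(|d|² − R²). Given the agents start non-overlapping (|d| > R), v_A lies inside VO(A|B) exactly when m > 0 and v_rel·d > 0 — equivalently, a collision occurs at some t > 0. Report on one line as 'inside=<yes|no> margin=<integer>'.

d = (4, 9),  |d|² = 97;  R = 1+6 = 7,  c = 97−7² = 48
v_rel = (-3, 8),  |v_rel|² = 73;  v_rel·d = (-3)·(4) + (8)·(9) = 60
73·t² − 120·t + 48 = 0  ⇒  m = 60² − 73·48 = 96
m = 96 > 0,  v_rel·d = 60 > 0  ⇒  inside

inside=yes margin=96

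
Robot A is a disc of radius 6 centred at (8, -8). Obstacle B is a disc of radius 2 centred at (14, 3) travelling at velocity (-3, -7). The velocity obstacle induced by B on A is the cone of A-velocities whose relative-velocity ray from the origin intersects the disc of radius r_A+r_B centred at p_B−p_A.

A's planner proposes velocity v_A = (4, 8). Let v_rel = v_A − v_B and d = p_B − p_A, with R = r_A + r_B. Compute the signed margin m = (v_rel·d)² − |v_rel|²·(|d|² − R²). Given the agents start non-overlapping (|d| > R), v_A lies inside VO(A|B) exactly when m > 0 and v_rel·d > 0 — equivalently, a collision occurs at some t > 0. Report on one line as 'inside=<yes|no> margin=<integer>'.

d = (6, 11),  |d|² = 157;  R = 6+2 = 8,  c = 157−8² = 93
v_rel = (7, 15),  |v_rel|² = 274;  v_rel·d = (7)·(6) + (15)·(11) = 207
274·t² − 414·t + 93 = 0  ⇒  m = 207² − 274·93 = 17367
m = 17367 > 0,  v_rel·d = 207 > 0  ⇒  inside

inside=yes margin=17367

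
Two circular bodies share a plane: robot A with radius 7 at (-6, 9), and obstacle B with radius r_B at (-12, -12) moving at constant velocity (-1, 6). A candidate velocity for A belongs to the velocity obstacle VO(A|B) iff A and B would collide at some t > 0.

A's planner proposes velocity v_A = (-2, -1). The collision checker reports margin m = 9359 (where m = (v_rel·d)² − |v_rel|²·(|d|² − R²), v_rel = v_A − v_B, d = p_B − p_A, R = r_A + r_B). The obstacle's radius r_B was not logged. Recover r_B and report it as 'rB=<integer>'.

m = 9359
d = (-6, -21);  v_rel = (-1, -7),  |v_rel|² = 50
v_rel×d = (-1)·(-21) − (-7)·(-6) = -21
since m = R²·50 − (-21)²:  R² = (441 + 9359) / 50 = 196
R = √196 = 14  ⇒  r_B = 14 − 7 = 7

rB=7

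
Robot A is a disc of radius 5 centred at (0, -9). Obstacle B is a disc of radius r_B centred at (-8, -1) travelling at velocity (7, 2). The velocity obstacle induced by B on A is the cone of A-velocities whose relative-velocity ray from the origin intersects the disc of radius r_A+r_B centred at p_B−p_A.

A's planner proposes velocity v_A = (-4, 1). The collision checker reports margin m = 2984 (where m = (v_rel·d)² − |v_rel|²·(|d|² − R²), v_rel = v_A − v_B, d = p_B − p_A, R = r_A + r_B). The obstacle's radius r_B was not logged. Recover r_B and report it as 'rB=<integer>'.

m = 2984
d = (-8, 8);  v_rel = (-11, -1),  |v_rel|² = 122
v_rel×d = (-11)·(8) − (-1)·(-8) = -96
since m = R²·122 − (-96)²:  R² = (9216 + 2984) / 122 = 100
R = √100 = 10  ⇒  r_B = 10 − 5 = 5

rB=5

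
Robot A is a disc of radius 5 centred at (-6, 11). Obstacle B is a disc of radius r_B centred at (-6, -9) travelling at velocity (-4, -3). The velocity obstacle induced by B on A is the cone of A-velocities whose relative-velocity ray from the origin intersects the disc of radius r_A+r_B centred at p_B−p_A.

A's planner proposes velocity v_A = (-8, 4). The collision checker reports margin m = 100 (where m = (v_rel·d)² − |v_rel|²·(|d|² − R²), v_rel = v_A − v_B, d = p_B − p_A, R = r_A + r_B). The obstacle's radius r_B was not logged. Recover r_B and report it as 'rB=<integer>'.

m = 100
d = (0, -20);  v_rel = (-4, 7),  |v_rel|² = 65
v_rel×d = (-4)·(-20) − (7)·(0) = 80
since m = R²·65 − 80²:  R² = (6400 + 100) / 65 = 100
R = √100 = 10  ⇒  r_B = 10 − 5 = 5

rB=5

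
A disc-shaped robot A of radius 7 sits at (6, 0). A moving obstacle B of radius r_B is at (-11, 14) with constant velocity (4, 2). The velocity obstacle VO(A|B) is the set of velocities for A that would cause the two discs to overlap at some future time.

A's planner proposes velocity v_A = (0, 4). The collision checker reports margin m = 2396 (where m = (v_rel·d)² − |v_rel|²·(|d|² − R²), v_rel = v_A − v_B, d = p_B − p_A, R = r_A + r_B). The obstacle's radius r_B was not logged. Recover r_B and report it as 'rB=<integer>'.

m = 2396
d = (-17, 14);  v_rel = (-4, 2),  |v_rel|² = 20
v_rel×d = (-4)·(14) − (2)·(-17) = -22
since m = R²·20 − (-22)²:  R² = (484 + 2396) / 20 = 144
R = √144 = 12  ⇒  r_B = 12 − 7 = 5

rB=5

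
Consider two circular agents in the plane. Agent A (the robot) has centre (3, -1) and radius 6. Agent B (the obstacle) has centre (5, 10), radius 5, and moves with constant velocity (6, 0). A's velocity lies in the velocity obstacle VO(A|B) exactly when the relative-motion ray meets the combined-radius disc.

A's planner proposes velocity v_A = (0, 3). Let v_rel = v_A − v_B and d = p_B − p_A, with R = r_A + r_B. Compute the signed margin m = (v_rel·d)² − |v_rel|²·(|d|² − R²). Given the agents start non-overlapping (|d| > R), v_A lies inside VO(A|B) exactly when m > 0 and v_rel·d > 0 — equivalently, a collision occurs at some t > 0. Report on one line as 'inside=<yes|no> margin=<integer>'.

d = (2, 11),  |d|² = 125;  R = 6+5 = 11,  c = 125−11² = 4
v_rel = (-6, 3),  |v_rel|² = 45;  v_rel·d = (-6)·(2) + (3)·(11) = 21
45·t² − 42·t + 4 = 0  ⇒  m = 21² − 45·4 = 261
m = 261 > 0,  v_rel·d = 21 > 0  ⇒  inside

inside=yes margin=261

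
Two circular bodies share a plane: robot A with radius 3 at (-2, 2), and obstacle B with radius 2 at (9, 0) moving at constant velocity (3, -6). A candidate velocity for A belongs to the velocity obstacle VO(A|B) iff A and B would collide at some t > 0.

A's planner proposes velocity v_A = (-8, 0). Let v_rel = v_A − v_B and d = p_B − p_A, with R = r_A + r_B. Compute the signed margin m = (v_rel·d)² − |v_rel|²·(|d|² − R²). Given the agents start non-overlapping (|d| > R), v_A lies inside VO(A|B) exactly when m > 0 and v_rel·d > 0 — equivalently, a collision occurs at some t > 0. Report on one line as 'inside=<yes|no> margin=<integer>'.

d = (11, -2),  |d|² = 125;  R = 3+2 = 5,  c = 125−5² = 100
v_rel = (-11, 6),  |v_rel|² = 157;  v_rel·d = (-11)·(11) + (6)·(-2) = -133
157·t² + 266·t + 100 = 0  ⇒  m = (-133)² − 157·100 = 1989
m = 1989 > 0,  v_rel·d = -133 < 0  ⇒  outside

inside=no margin=1989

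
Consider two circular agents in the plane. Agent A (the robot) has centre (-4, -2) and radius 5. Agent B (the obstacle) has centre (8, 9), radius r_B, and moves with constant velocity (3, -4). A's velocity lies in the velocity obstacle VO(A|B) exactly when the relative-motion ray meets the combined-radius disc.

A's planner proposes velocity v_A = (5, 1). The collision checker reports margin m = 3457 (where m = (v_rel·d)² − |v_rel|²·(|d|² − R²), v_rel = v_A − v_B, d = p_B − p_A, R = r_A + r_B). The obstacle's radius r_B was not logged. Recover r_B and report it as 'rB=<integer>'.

m = 3457
d = (12, 11);  v_rel = (2, 5),  |v_rel|² = 29
v_rel×d = (2)·(11) − (5)·(12) = -38
since m = R²·29 − (-38)²:  R² = (1444 + 3457) / 29 = 169
R = √169 = 13  ⇒  r_B = 13 − 5 = 8

rB=8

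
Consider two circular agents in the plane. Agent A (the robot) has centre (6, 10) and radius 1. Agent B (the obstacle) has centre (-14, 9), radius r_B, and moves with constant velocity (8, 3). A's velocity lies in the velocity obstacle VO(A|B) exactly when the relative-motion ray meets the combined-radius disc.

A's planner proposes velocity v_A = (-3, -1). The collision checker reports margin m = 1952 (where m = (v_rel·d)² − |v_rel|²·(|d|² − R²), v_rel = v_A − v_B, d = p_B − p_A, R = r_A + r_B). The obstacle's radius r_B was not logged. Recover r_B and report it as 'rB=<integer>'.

m = 1952
d = (-20, -1);  v_rel = (-11, -4),  |v_rel|² = 137
v_rel×d = (-11)·(-1) − (-4)·(-20) = -69
since m = R²·137 − (-69)²:  R² = (4761 + 1952) / 137 = 49
R = √49 = 7  ⇒  r_B = 7 − 1 = 6

rB=6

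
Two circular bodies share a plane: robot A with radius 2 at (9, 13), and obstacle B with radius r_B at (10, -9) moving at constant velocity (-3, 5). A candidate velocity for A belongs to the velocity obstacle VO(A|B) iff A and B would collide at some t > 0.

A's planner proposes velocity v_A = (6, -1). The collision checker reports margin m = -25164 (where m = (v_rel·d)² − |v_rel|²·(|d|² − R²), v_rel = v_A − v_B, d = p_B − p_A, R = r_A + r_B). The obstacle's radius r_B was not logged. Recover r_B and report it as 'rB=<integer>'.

m = -25164
d = (1, -22);  v_rel = (9, -6),  |v_rel|² = 117
v_rel×d = (9)·(-22) − (-6)·(1) = -192
since m = R²·117 − (-192)²:  R² = (36864 + -25164) / 117 = 100
R = √100 = 10  ⇒  r_B = 10 − 2 = 8

rB=8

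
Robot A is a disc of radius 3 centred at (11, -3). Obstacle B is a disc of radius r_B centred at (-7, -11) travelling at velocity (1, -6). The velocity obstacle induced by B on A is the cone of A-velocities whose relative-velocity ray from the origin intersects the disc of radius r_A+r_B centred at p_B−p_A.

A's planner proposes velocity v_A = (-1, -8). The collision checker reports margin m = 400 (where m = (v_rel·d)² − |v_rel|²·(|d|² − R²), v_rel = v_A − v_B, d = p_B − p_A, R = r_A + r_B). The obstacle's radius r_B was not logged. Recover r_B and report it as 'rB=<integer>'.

m = 400
d = (-18, -8);  v_rel = (-2, -2),  |v_rel|² = 8
v_rel×d = (-2)·(-8) − (-2)·(-18) = -20
since m = R²·8 − (-20)²:  R² = (400 + 400) / 8 = 100
R = √100 = 10  ⇒  r_B = 10 − 3 = 7

rB=7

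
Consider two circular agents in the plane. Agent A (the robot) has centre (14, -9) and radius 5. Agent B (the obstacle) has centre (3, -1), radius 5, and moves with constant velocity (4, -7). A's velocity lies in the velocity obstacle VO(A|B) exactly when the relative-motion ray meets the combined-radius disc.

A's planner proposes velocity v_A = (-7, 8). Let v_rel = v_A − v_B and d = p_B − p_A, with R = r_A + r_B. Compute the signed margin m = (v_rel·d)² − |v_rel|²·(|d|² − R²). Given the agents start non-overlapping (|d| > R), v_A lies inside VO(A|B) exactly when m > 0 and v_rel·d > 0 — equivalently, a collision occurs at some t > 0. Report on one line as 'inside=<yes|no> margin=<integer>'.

d = (-11, 8),  |d|² = 185;  R = 5+5 = 10,  c = 185−10² = 85
v_rel = (-11, 15),  |v_rel|² = 346;  v_rel·d = (-11)·(-11) + (15)·(8) = 241
346·t² − 482·t + 85 = 0  ⇒  m = 241² − 346·85 = 28671
m = 28671 > 0,  v_rel·d = 241 > 0  ⇒  inside

inside=yes margin=28671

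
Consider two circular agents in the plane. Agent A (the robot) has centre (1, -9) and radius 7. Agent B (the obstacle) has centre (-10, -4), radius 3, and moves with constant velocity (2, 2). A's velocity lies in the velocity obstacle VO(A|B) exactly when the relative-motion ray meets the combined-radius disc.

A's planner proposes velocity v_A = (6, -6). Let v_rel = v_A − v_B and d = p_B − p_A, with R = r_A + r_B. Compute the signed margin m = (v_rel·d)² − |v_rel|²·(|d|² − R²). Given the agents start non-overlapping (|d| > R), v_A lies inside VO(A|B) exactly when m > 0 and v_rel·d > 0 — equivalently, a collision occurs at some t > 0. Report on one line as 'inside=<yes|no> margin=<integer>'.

d = (-11, 5),  |d|² = 146;  R = 7+3 = 10,  c = 146−10² = 46
v_rel = (4, -8),  |v_rel|² = 80;  v_rel·d = (4)·(-11) + (-8)·(5) = -84
80·t² + 168·t + 46 = 0  ⇒  m = (-84)² − 80·46 = 3376
m = 3376 > 0,  v_rel·d = -84 < 0  ⇒  outside

inside=no margin=3376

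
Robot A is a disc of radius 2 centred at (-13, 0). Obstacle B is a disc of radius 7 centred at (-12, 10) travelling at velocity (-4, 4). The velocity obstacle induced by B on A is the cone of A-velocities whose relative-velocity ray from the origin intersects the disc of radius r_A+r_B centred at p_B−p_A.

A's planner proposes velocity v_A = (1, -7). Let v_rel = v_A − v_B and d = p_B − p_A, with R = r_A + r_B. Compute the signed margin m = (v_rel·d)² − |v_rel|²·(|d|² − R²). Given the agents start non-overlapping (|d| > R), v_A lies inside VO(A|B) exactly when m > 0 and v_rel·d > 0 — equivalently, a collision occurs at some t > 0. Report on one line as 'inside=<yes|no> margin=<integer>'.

d = (1, 10),  |d|² = 101;  R = 2+7 = 9,  c = 101−9² = 20
v_rel = (5, -11),  |v_rel|² = 146;  v_rel·d = (5)·(1) + (-11)·(10) = -105
146·t² + 210·t + 20 = 0  ⇒  m = (-105)² − 146·20 = 8105
m = 8105 > 0,  v_rel·d = -105 < 0  ⇒  outside

inside=no margin=8105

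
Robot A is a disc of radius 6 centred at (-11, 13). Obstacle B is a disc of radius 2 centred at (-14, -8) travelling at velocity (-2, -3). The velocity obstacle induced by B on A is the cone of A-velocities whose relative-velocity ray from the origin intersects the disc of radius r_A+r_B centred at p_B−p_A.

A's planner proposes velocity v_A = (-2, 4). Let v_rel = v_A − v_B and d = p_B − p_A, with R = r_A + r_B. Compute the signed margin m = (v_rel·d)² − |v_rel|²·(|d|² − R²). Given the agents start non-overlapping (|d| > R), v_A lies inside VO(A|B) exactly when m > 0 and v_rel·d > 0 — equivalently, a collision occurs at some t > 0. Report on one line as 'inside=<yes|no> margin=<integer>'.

d = (-3, -21),  |d|² = 450;  R = 6+2 = 8,  c = 450−8² = 386
v_rel = (0, 7),  |v_rel|² = 49;  v_rel·d = (0)·(-3) + (7)·(-21) = -147
49·t² + 294·t + 386 = 0  ⇒  m = (-147)² − 49·386 = 2695
m = 2695 > 0,  v_rel·d = -147 < 0  ⇒  outside

inside=no margin=2695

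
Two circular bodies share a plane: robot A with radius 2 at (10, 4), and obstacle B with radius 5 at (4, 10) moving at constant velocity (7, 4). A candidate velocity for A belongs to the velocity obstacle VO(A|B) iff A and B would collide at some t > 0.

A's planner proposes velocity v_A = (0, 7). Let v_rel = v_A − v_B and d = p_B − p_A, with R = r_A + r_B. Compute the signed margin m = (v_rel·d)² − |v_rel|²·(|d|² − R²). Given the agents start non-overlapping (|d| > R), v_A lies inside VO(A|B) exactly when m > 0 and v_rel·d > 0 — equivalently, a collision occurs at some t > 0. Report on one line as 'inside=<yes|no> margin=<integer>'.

d = (-6, 6),  |d|² = 72;  R = 2+5 = 7,  c = 72−7² = 23
v_rel = (-7, 3),  |v_rel|² = 58;  v_rel·d = (-7)·(-6) + (3)·(6) = 60
58·t² − 120·t + 23 = 0  ⇒  m = 60² − 58·23 = 2266
m = 2266 > 0,  v_rel·d = 60 > 0  ⇒  inside

inside=yes margin=2266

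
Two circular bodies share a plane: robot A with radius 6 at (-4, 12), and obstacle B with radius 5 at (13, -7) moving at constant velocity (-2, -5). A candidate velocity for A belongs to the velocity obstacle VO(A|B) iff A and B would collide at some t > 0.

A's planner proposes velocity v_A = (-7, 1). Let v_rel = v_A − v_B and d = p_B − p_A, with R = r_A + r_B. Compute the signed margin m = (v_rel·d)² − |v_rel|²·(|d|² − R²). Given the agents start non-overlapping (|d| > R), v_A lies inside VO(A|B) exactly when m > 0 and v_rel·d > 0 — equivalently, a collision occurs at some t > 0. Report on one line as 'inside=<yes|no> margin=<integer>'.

d = (17, -19),  |d|² = 650;  R = 6+5 = 11,  c = 650−11² = 529
v_rel = (-5, 6),  |v_rel|² = 61;  v_rel·d = (-5)·(17) + (6)·(-19) = -199
61·t² + 398·t + 529 = 0  ⇒  m = (-199)² − 61·529 = 7332
m = 7332 > 0,  v_rel·d = -199 < 0  ⇒  outside

inside=no margin=7332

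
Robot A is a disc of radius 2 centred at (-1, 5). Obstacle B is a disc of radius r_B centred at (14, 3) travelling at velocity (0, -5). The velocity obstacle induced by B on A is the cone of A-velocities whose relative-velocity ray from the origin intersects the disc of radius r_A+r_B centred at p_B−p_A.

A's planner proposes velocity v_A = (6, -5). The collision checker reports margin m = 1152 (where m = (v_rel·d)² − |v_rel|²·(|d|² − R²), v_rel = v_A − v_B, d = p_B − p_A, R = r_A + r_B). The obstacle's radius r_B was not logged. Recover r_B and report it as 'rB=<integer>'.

m = 1152
d = (15, -2);  v_rel = (6, 0),  |v_rel|² = 36
v_rel×d = (6)·(-2) − (0)·(15) = -12
since m = R²·36 − (-12)²:  R² = (144 + 1152) / 36 = 36
R = √36 = 6  ⇒  r_B = 6 − 2 = 4

rB=4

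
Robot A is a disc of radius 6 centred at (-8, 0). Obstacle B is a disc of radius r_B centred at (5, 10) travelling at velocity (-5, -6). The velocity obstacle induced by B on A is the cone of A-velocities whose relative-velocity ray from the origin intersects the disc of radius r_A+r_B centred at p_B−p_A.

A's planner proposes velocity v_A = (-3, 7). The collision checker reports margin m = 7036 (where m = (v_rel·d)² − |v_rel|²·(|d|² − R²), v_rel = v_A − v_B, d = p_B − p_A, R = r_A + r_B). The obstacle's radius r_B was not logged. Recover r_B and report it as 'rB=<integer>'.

m = 7036
d = (13, 10);  v_rel = (2, 13),  |v_rel|² = 173
v_rel×d = (2)·(10) − (13)·(13) = -149
since m = R²·173 − (-149)²:  R² = (22201 + 7036) / 173 = 169
R = √169 = 13  ⇒  r_B = 13 − 6 = 7

rB=7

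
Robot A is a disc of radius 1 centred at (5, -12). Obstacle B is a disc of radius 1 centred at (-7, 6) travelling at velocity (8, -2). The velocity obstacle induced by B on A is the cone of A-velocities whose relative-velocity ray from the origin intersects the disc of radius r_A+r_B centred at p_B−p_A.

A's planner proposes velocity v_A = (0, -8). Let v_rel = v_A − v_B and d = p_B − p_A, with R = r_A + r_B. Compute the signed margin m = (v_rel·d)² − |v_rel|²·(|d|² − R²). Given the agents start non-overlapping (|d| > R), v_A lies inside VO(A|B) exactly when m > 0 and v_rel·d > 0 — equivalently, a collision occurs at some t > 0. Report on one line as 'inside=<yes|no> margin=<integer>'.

d = (-12, 18),  |d|² = 468;  R = 1+1 = 2,  c = 468−2² = 464
v_rel = (-8, -6),  |v_rel|² = 100;  v_rel·d = (-8)·(-12) + (-6)·(18) = -12
100·t² + 24·t + 464 = 0  ⇒  m = (-12)² − 100·464 = -46256
m = -46256 < 0,  v_rel·d = -12 < 0  ⇒  outside

inside=no margin=-46256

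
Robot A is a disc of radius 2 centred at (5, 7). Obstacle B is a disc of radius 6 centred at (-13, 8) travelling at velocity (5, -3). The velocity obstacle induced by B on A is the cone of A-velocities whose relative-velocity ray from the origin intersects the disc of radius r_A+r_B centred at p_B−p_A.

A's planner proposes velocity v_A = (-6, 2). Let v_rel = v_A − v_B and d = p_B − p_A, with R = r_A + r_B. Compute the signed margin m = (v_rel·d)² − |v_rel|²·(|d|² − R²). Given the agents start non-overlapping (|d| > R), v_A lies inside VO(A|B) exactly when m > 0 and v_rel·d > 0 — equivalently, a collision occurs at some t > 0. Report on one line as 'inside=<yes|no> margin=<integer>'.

d = (-18, 1),  |d|² = 325;  R = 2+6 = 8,  c = 325−8² = 261
v_rel = (-11, 5),  |v_rel|² = 146;  v_rel·d = (-11)·(-18) + (5)·(1) = 203
146·t² − 406·t + 261 = 0  ⇒  m = 203² − 146·261 = 3103
m = 3103 > 0,  v_rel·d = 203 > 0  ⇒  inside

inside=yes margin=3103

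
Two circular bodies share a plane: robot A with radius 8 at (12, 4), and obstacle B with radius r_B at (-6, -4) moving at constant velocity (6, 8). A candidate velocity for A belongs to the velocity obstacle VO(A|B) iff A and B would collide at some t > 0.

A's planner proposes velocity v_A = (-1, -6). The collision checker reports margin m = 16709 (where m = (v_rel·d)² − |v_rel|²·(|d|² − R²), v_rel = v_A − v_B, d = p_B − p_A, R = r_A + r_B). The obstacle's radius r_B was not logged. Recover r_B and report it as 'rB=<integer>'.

m = 16709
d = (-18, -8);  v_rel = (-7, -14),  |v_rel|² = 245
v_rel×d = (-7)·(-8) − (-14)·(-18) = -196
since m = R²·245 − (-196)²:  R² = (38416 + 16709) / 245 = 225
R = √225 = 15  ⇒  r_B = 15 − 8 = 7

rB=7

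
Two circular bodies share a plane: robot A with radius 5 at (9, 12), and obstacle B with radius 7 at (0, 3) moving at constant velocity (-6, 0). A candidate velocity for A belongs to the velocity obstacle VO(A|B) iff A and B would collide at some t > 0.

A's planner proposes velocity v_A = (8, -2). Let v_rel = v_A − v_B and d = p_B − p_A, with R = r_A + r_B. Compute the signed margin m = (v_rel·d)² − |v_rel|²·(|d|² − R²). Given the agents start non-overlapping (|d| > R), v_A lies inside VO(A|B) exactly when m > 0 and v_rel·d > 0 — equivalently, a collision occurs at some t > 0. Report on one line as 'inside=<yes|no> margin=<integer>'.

d = (-9, -9),  |d|² = 162;  R = 5+7 = 12,  c = 162−12² = 18
v_rel = (14, -2),  |v_rel|² = 200;  v_rel·d = (14)·(-9) + (-2)·(-9) = -108
200·t² + 216·t + 18 = 0  ⇒  m = (-108)² − 200·18 = 8064
m = 8064 > 0,  v_rel·d = -108 < 0  ⇒  outside

inside=no margin=8064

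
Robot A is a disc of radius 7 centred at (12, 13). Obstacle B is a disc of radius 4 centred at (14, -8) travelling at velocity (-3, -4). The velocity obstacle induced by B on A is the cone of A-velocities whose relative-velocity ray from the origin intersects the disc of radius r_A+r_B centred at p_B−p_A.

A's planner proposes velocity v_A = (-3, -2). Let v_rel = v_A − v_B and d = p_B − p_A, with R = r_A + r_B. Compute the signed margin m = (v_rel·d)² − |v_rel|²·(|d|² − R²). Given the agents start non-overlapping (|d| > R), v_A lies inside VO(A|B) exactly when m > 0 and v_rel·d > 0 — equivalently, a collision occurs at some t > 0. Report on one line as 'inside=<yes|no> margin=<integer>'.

d = (2, -21),  |d|² = 445;  R = 7+4 = 11,  c = 445−11² = 324
v_rel = (0, 2),  |v_rel|² = 4;  v_rel·d = (0)·(2) + (2)·(-21) = -42
4·t² + 84·t + 324 = 0  ⇒  m = (-42)² − 4·324 = 468
m = 468 > 0,  v_rel·d = -42 < 0  ⇒  outside

inside=no margin=468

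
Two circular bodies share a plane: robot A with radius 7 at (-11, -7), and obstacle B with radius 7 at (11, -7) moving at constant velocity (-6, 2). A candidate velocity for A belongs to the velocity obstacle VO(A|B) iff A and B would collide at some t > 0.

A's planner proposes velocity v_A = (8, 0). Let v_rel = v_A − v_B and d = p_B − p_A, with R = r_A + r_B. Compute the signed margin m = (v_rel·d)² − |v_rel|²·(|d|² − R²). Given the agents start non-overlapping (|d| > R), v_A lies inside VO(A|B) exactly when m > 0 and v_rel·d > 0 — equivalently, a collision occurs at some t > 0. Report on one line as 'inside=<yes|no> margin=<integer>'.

d = (22, 0),  |d|² = 484;  R = 7+7 = 14,  c = 484−14² = 288
v_rel = (14, -2),  |v_rel|² = 200;  v_rel·d = (14)·(22) + (-2)·(0) = 308
200·t² − 616·t + 288 = 0  ⇒  m = 308² − 200·288 = 37264
m = 37264 > 0,  v_rel·d = 308 > 0  ⇒  inside

inside=yes margin=37264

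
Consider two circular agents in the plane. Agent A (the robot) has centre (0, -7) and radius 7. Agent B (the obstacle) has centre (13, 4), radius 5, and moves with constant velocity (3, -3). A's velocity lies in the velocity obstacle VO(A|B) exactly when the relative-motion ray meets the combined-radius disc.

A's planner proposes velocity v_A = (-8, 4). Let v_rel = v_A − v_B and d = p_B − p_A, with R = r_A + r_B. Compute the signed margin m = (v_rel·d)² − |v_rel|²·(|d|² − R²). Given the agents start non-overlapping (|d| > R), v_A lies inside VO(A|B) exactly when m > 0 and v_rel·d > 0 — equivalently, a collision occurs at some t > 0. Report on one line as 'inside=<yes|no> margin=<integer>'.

d = (13, 11),  |d|² = 290;  R = 7+5 = 12,  c = 290−12² = 146
v_rel = (-11, 7),  |v_rel|² = 170;  v_rel·d = (-11)·(13) + (7)·(11) = -66
170·t² + 132·t + 146 = 0  ⇒  m = (-66)² − 170·146 = -20464
m = -20464 < 0,  v_rel·d = -66 < 0  ⇒  outside

inside=no margin=-20464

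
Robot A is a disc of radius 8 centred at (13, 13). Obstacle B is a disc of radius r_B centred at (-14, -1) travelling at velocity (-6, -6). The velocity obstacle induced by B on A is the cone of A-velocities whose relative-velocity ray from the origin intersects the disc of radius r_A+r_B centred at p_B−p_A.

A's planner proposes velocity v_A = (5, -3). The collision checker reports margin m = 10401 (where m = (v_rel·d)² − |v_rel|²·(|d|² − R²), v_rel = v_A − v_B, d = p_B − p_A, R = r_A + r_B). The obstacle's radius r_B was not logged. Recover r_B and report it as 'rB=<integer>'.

m = 10401
d = (-27, -14);  v_rel = (11, 3),  |v_rel|² = 130
v_rel×d = (11)·(-14) − (3)·(-27) = -73
since m = R²·130 − (-73)²:  R² = (5329 + 10401) / 130 = 121
R = √121 = 11  ⇒  r_B = 11 − 8 = 3

rB=3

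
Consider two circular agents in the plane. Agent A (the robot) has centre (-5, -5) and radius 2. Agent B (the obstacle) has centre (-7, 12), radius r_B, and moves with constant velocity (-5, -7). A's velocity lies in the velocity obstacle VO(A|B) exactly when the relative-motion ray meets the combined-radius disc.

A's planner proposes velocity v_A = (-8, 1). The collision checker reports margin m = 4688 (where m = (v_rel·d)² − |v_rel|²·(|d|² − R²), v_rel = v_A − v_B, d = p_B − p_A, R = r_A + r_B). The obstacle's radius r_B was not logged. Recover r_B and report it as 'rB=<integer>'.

m = 4688
d = (-2, 17);  v_rel = (-3, 8),  |v_rel|² = 73
v_rel×d = (-3)·(17) − (8)·(-2) = -35
since m = R²·73 − (-35)²:  R² = (1225 + 4688) / 73 = 81
R = √81 = 9  ⇒  r_B = 9 − 2 = 7

rB=7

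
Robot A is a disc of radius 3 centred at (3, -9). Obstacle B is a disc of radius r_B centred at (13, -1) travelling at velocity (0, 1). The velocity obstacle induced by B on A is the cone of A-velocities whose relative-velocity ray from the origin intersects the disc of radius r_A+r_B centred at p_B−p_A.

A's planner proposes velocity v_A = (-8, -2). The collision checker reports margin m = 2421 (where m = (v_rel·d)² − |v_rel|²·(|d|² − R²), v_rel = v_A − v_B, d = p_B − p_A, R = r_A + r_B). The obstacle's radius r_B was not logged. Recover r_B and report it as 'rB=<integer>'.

m = 2421
d = (10, 8);  v_rel = (-8, -3),  |v_rel|² = 73
v_rel×d = (-8)·(8) − (-3)·(10) = -34
since m = R²·73 − (-34)²:  R² = (1156 + 2421) / 73 = 49
R = √49 = 7  ⇒  r_B = 7 − 3 = 4

rB=4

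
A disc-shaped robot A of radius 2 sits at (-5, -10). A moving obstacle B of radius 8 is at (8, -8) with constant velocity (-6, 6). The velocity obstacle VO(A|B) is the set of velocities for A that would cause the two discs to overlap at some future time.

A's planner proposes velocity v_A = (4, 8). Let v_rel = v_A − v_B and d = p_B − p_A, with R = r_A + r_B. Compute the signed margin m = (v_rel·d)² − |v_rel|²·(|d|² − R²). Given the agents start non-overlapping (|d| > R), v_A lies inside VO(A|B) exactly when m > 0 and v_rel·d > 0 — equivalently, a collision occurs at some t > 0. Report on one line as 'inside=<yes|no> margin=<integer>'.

d = (13, 2),  |d|² = 173;  R = 2+8 = 10,  c = 173−10² = 73
v_rel = (10, 2),  |v_rel|² = 104;  v_rel·d = (10)·(13) + (2)·(2) = 134
104·t² − 268·t + 73 = 0  ⇒  m = 134² − 104·73 = 10364
m = 10364 > 0,  v_rel·d = 134 > 0  ⇒  inside

inside=yes margin=10364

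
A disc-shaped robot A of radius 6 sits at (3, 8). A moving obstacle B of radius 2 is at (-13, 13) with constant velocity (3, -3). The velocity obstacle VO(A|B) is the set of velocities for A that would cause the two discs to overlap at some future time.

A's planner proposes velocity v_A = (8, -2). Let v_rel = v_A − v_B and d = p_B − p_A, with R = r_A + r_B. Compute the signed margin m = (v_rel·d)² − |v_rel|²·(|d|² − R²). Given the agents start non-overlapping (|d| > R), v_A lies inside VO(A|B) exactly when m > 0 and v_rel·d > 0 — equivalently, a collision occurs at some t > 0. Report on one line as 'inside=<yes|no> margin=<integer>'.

d = (-16, 5),  |d|² = 281;  R = 6+2 = 8,  c = 281−8² = 217
v_rel = (5, 1),  |v_rel|² = 26;  v_rel·d = (5)·(-16) + (1)·(5) = -75
26·t² + 150·t + 217 = 0  ⇒  m = (-75)² − 26·217 = -17
m = -17 < 0,  v_rel·d = -75 < 0  ⇒  outside

inside=no margin=-17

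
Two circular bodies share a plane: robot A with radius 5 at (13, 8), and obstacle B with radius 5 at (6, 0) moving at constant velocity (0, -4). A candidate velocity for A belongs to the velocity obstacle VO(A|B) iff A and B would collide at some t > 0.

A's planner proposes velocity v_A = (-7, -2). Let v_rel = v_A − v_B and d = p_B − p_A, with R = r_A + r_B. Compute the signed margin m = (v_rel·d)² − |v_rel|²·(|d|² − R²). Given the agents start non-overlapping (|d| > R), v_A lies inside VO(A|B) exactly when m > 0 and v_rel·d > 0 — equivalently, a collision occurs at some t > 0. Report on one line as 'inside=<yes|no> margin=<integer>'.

d = (-7, -8),  |d|² = 113;  R = 5+5 = 10,  c = 113−10² = 13
v_rel = (-7, 2),  |v_rel|² = 53;  v_rel·d = (-7)·(-7) + (2)·(-8) = 33
53·t² − 66·t + 13 = 0  ⇒  m = 33² − 53·13 = 400
m = 400 > 0,  v_rel·d = 33 > 0  ⇒  inside

inside=yes margin=400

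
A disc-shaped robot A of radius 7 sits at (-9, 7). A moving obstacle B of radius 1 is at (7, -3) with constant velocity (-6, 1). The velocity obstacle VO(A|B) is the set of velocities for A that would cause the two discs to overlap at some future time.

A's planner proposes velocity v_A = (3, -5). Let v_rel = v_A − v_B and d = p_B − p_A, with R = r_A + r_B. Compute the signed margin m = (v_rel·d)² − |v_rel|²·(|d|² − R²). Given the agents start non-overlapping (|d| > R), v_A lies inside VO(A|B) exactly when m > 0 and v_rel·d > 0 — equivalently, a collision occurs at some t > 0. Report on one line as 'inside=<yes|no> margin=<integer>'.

d = (16, -10),  |d|² = 356;  R = 7+1 = 8,  c = 356−8² = 292
v_rel = (9, -6),  |v_rel|² = 117;  v_rel·d = (9)·(16) + (-6)·(-10) = 204
117·t² − 408·t + 292 = 0  ⇒  m = 204² − 117·292 = 7452
m = 7452 > 0,  v_rel·d = 204 > 0  ⇒  inside

inside=yes margin=7452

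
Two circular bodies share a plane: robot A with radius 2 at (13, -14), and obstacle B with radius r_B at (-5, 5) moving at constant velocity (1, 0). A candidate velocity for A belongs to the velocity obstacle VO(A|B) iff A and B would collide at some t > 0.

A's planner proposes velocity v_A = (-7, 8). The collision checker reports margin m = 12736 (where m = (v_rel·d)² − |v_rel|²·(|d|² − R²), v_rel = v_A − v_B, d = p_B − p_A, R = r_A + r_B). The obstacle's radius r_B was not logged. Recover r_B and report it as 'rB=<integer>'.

m = 12736
d = (-18, 19);  v_rel = (-8, 8),  |v_rel|² = 128
v_rel×d = (-8)·(19) − (8)·(-18) = -8
since m = R²·128 − (-8)²:  R² = (64 + 12736) / 128 = 100
R = √100 = 10  ⇒  r_B = 10 − 2 = 8

rB=8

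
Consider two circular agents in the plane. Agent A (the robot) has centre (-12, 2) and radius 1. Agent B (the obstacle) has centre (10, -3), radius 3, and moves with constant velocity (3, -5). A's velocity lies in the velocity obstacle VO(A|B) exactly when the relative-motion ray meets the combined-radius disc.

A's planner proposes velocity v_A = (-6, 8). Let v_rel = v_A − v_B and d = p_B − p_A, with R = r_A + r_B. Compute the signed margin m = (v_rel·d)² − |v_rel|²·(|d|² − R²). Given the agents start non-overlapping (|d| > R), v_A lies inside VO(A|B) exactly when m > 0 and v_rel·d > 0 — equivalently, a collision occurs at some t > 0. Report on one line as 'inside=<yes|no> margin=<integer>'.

d = (22, -5),  |d|² = 509;  R = 1+3 = 4,  c = 509−4² = 493
v_rel = (-9, 13),  |v_rel|² = 250;  v_rel·d = (-9)·(22) + (13)·(-5) = -263
250·t² + 526·t + 493 = 0  ⇒  m = (-263)² − 250·493 = -54081
m = -54081 < 0,  v_rel·d = -263 < 0  ⇒  outside

inside=no margin=-54081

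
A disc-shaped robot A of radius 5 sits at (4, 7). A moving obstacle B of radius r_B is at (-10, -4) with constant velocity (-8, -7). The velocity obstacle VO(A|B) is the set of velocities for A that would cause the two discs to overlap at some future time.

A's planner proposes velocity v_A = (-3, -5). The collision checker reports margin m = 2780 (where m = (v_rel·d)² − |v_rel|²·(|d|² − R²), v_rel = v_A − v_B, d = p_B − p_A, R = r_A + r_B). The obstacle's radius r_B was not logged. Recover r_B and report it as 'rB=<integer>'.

m = 2780
d = (-14, -11);  v_rel = (5, 2),  |v_rel|² = 29
v_rel×d = (5)·(-11) − (2)·(-14) = -27
since m = R²·29 − (-27)²:  R² = (729 + 2780) / 29 = 121
R = √121 = 11  ⇒  r_B = 11 − 5 = 6

rB=6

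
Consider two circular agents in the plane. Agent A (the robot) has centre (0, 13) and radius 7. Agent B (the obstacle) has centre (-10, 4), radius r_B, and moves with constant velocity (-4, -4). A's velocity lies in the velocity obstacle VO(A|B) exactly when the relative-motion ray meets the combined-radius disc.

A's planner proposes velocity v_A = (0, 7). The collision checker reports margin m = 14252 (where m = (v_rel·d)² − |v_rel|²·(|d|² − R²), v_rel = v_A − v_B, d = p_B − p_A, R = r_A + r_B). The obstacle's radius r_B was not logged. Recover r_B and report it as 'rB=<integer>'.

m = 14252
d = (-10, -9);  v_rel = (4, 11),  |v_rel|² = 137
v_rel×d = (4)·(-9) − (11)·(-10) = 74
since m = R²·137 − 74²:  R² = (5476 + 14252) / 137 = 144
R = √144 = 12  ⇒  r_B = 12 − 7 = 5

rB=5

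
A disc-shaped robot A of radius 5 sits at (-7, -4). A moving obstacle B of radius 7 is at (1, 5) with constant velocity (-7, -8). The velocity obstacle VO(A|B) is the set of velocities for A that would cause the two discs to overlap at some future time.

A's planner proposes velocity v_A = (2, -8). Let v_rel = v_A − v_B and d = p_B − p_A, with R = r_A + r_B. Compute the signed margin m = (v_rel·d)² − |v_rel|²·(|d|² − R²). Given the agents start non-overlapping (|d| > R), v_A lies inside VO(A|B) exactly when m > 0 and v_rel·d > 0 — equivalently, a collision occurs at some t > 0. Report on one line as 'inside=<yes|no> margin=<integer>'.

d = (8, 9),  |d|² = 145;  R = 5+7 = 12,  c = 145−12² = 1
v_rel = (9, 0),  |v_rel|² = 81;  v_rel·d = (9)·(8) + (0)·(9) = 72
81·t² − 144·t + 1 = 0  ⇒  m = 72² − 81·1 = 5103
m = 5103 > 0,  v_rel·d = 72 > 0  ⇒  inside

inside=yes margin=5103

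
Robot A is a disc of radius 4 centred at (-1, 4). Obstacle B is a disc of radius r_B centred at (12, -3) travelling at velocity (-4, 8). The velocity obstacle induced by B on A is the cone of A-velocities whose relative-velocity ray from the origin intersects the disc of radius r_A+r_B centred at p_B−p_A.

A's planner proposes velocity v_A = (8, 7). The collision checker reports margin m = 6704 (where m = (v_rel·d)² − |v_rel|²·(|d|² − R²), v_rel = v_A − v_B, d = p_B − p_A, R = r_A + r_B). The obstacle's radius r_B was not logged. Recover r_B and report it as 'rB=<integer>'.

m = 6704
d = (13, -7);  v_rel = (12, -1),  |v_rel|² = 145
v_rel×d = (12)·(-7) − (-1)·(13) = -71
since m = R²·145 − (-71)²:  R² = (5041 + 6704) / 145 = 81
R = √81 = 9  ⇒  r_B = 9 − 4 = 5

rB=5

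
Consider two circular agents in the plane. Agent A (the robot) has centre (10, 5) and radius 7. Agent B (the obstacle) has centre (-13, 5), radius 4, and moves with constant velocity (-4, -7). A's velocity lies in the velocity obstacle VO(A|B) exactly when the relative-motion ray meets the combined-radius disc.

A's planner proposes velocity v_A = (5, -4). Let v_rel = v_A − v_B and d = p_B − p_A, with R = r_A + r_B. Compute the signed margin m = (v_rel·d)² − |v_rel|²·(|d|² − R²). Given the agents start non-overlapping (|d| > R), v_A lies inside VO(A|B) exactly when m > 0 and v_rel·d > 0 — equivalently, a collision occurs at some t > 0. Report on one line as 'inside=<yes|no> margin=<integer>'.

d = (-23, 0),  |d|² = 529;  R = 7+4 = 11,  c = 529−11² = 408
v_rel = (9, 3),  |v_rel|² = 90;  v_rel·d = (9)·(-23) + (3)·(0) = -207
90·t² + 414·t + 408 = 0  ⇒  m = (-207)² − 90·408 = 6129
m = 6129 > 0,  v_rel·d = -207 < 0  ⇒  outside

inside=no margin=6129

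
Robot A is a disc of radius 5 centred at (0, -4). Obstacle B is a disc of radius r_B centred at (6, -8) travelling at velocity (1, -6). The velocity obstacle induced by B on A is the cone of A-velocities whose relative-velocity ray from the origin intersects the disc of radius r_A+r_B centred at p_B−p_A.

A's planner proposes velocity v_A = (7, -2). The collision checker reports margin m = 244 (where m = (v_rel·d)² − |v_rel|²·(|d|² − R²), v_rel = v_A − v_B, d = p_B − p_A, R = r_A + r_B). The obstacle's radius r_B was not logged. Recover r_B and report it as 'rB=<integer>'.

m = 244
d = (6, -4);  v_rel = (6, 4),  |v_rel|² = 52
v_rel×d = (6)·(-4) − (4)·(6) = -48
since m = R²·52 − (-48)²:  R² = (2304 + 244) / 52 = 49
R = √49 = 7  ⇒  r_B = 7 − 5 = 2

rB=2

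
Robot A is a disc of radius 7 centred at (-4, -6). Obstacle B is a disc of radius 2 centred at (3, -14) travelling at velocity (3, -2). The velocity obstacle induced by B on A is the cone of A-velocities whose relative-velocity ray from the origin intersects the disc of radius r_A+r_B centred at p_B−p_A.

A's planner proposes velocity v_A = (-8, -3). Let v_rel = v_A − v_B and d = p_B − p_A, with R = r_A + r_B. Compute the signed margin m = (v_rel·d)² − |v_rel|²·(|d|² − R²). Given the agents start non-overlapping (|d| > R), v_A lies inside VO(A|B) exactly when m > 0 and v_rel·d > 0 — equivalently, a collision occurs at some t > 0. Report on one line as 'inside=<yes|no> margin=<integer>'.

d = (7, -8),  |d|² = 113;  R = 7+2 = 9,  c = 113−9² = 32
v_rel = (-11, -1),  |v_rel|² = 122;  v_rel·d = (-11)·(7) + (-1)·(-8) = -69
122·t² + 138·t + 32 = 0  ⇒  m = (-69)² − 122·32 = 857
m = 857 > 0,  v_rel·d = -69 < 0  ⇒  outside

inside=no margin=857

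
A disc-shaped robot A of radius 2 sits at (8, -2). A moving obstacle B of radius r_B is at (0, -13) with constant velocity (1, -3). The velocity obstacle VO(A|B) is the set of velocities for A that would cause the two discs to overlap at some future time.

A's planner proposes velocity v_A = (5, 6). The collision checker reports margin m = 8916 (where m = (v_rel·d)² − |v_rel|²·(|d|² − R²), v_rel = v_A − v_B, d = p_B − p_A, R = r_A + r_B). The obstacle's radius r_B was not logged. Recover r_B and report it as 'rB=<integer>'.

m = 8916
d = (-8, -11);  v_rel = (4, 9),  |v_rel|² = 97
v_rel×d = (4)·(-11) − (9)·(-8) = 28
since m = R²·97 − 28²:  R² = (784 + 8916) / 97 = 100
R = √100 = 10  ⇒  r_B = 10 − 2 = 8

rB=8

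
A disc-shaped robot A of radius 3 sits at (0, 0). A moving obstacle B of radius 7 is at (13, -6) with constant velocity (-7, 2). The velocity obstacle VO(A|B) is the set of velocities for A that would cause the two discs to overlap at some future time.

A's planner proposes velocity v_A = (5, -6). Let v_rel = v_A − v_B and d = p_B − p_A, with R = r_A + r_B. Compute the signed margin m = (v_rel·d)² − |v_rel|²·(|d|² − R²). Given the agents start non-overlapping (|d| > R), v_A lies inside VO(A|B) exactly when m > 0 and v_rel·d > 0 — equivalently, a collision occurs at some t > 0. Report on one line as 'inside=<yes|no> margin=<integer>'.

d = (13, -6),  |d|² = 205;  R = 3+7 = 10,  c = 205−10² = 105
v_rel = (12, -8),  |v_rel|² = 208;  v_rel·d = (12)·(13) + (-8)·(-6) = 204
208·t² − 408·t + 105 = 0  ⇒  m = 204² − 208·105 = 19776
m = 19776 > 0,  v_rel·d = 204 > 0  ⇒  inside

inside=yes margin=19776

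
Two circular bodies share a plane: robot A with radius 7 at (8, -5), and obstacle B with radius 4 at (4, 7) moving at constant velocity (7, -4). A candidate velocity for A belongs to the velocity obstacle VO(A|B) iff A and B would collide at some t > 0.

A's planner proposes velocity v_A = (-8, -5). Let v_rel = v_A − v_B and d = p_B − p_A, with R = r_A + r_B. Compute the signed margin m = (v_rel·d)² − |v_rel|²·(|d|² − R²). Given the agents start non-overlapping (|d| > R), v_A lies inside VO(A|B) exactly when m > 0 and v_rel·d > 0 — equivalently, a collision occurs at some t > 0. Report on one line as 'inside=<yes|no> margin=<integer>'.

d = (-4, 12),  |d|² = 160;  R = 7+4 = 11,  c = 160−11² = 39
v_rel = (-15, -1),  |v_rel|² = 226;  v_rel·d = (-15)·(-4) + (-1)·(12) = 48
226·t² − 96·t + 39 = 0  ⇒  m = 48² − 226·39 = -6510
m = -6510 < 0,  v_rel·d = 48 > 0  ⇒  outside

inside=no margin=-6510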